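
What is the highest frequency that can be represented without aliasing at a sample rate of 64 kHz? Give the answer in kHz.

32 kHz

Nyquist frequency = sample rate / 2 = 64,000 / 2 = 32 kHz.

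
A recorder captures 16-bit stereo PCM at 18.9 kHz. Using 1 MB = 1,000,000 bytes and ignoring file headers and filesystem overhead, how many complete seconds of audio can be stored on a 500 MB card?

6,613 seconds

Uncompressed byte rate = 18,900 × 2 × 2 = 75,600 bytes/s.
Capacity = 500 × 1,000,000 = 500,000,000 bytes.
500,000,000 / 75,600 ≈ 6613.76 s → 6,613 seconds.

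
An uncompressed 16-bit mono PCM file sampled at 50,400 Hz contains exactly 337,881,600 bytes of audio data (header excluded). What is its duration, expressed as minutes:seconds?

55:52

Byte rate = 50,400 × 2 × 1 = 100,800 bytes/s.
Duration = 337,881,600 / 100,800 = 3,352 s.
3,352 s = 55:52.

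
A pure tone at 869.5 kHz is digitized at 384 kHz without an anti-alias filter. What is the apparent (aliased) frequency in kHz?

Nyquist = 384,000/2 = 192,000 Hz; 869,500 Hz exceeds it.
Alias = |869,500 − 2×384,000| = |869,500 − 768,000| = 101,500 Hz = 101.5 kHz.

101.5 kHz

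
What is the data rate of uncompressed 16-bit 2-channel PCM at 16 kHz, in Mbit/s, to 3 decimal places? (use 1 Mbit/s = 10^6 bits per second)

Bit rate = 16,000 × 16 × 2 = 512,000 bits/s.
= 0.512 Mbit/s.

0.512 Mbit/s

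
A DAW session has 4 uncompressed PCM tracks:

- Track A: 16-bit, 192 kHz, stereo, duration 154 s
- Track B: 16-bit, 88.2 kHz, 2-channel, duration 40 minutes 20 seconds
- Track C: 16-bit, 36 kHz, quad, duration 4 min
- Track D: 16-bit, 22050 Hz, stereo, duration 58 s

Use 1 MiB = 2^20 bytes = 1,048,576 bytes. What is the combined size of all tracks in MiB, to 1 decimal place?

Track A: 192,000 × 154 × 2 × 2 = 118,272,000 bytes.
Track B: 40 minutes 20 seconds = 2,420 s; 88,200 × 2,420 × 2 × 2 = 853,776,000 bytes.
Track C: 4 min = 240 s; 36,000 × 240 × 2 × 4 = 69,120,000 bytes.
Track D: 22,050 × 58 × 2 × 2 = 5,115,600 bytes.
Total = 1,046,283,600 bytes = 997.8 MiB.

997.8 MiB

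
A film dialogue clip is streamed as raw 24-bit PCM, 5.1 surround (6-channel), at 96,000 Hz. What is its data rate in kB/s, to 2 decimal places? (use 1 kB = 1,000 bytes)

1728.00 kB/s

Bit rate = 96,000 × 24 × 6 = 13,824,000 bits/s.
13,824,000 / 8 = 1,728,000 B/s = 1728.00 kB/s.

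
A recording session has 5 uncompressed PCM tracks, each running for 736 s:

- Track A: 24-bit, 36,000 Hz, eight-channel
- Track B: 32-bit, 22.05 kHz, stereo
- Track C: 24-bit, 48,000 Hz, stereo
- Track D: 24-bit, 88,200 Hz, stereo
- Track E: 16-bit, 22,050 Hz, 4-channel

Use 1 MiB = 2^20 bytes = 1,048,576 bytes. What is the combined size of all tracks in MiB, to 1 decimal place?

1427.7 MiB

Track A: 36,000 × 736 × 3 × 8 = 635,904,000 bytes.
Track B: 22,050 × 736 × 4 × 2 = 129,830,400 bytes.
Track C: 48,000 × 736 × 3 × 2 = 211,968,000 bytes.
Track D: 88,200 × 736 × 3 × 2 = 389,491,200 bytes.
Track E: 22,050 × 736 × 2 × 4 = 129,830,400 bytes.
Total = 1,497,024,000 bytes = 1427.7 MiB.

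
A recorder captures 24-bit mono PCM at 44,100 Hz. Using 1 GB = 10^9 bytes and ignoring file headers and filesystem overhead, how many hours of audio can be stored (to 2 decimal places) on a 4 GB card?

Uncompressed byte rate = 44,100 × 3 × 1 = 132,300 bytes/s.
Capacity = 4 × 1,000,000,000 = 4,000,000,000 bytes.
4,000,000,000 / 132,300 ≈ 30234.32 s → 8.40 hours.

8.40 hours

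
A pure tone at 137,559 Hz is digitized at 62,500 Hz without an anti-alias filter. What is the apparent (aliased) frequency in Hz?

12,559 Hz

Nyquist = 62,500/2 = 31,250 Hz; 137,559 Hz exceeds it.
Alias = |137,559 − 2×62,500| = |137,559 − 125,000| = 12,559 Hz.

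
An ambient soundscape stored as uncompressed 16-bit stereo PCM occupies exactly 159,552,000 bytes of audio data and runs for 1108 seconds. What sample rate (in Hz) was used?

36,000 Hz

Bytes = sample_rate × seconds × bytes_per_sample × channels.
sample_rate = 159,552,000 / (1,108 × 2 × 2) = 159,552,000 / 4,432 = 36,000 Hz.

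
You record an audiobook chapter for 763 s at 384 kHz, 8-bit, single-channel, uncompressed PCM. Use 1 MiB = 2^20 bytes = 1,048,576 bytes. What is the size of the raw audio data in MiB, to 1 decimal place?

279.4 MiB

Bytes = 384,000 samples/s × 763 s × 1 bytes/sample × 1 ch = 292,992,000 bytes.
292,992,000 / 1,048,576 = 279.4 MiB.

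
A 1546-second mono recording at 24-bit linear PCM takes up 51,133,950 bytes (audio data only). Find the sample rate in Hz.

11,025 Hz

Bytes = sample_rate × seconds × bytes_per_sample × channels.
sample_rate = 51,133,950 / (1,546 × 3 × 1) = 51,133,950 / 4,638 = 11,025 Hz.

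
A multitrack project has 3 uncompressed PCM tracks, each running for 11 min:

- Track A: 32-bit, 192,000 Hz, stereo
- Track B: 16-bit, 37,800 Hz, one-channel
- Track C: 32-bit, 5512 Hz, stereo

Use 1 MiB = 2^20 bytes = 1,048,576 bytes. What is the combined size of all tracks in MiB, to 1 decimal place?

11 min = 660 s.
Track A: 192,000 × 660 × 4 × 2 = 1,013,760,000 bytes.
Track B: 37,800 × 660 × 2 × 1 = 49,896,000 bytes.
Track C: 5,512 × 660 × 4 × 2 = 29,103,360 bytes.
Total = 1,092,759,360 bytes = 1042.1 MiB.

1042.1 MiB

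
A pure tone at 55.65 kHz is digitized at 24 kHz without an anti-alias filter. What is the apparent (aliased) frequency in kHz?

7.65 kHz

Nyquist = 24,000/2 = 12,000 Hz; 55,650 Hz exceeds it.
Alias = |55,650 − 2×24,000| = |55,650 − 48,000| = 7,650 Hz = 7.65 kHz.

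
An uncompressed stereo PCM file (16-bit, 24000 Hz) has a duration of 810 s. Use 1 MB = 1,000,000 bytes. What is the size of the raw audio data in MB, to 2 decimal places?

Bytes = 24,000 samples/s × 810 s × 2 bytes/sample × 2 ch = 77,760,000 bytes.
77,760,000 / 1,000,000 = 77.76 MB.

77.76 MB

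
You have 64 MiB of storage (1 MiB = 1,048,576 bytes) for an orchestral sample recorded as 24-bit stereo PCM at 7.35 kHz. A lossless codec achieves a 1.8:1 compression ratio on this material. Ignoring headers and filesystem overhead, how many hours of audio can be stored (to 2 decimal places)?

0.76 hours

Uncompressed byte rate = 7,350 × 3 × 2 = 44,100 bytes/s.
After 1.8:1 compression, effective rate ≈ 24500 bytes/s.
Capacity = 64 × 1,048,576 = 67,108,864 bytes.
67,108,864 / effective rate ≈ 2739.14 s → 0.76 hours.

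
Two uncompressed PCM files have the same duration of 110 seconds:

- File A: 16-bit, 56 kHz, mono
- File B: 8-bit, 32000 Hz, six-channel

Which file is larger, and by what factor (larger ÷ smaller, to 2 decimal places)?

File B, by a factor of 1.71

File A: 56,000 × 2 × 1 = 112,000 bytes/s.
File B: 32,000 × 1 × 6 = 192,000 bytes/s.
File B is larger; ratio = 21,120,000 / 12,320,000 = 1.71.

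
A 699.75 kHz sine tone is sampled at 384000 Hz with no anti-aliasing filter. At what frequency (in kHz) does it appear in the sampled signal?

68.25 kHz

Nyquist = 384,000/2 = 192,000 Hz; 699,750 Hz exceeds it.
Alias = |699,750 − 2×384,000| = |699,750 − 768,000| = 68,250 Hz = 68.25 kHz.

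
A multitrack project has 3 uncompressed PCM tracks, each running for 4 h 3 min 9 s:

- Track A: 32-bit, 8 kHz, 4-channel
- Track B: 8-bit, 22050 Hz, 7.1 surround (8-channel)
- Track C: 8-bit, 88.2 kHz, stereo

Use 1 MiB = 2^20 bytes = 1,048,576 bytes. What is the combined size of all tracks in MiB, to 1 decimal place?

4 h 3 min 9 s = 14,589 s.
Track A: 8,000 × 14,589 × 4 × 4 = 1,867,392,000 bytes.
Track B: 22,050 × 14,589 × 1 × 8 = 2,573,499,600 bytes.
Track C: 88,200 × 14,589 × 1 × 2 = 2,573,499,600 bytes.
Total = 7,014,391,200 bytes = 6689.4 MiB.

6689.4 MiB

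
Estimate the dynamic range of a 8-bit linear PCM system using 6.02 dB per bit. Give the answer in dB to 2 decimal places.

8 × 6.02 = 48.16 dB.

48.16 dB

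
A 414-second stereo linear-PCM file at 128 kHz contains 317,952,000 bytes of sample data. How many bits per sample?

24 bits

Bytes per sample = 317,952,000 / (128,000 × 414 × 2) = 317,952,000 / 105,984,000 = 3.
Bit depth = 3 × 8 = 24 bits.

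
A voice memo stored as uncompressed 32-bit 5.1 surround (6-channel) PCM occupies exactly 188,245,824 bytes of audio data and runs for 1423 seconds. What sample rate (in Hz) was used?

5,512 Hz

Bytes = sample_rate × seconds × bytes_per_sample × channels.
sample_rate = 188,245,824 / (1,423 × 4 × 6) = 188,245,824 / 34,152 = 5,512 Hz.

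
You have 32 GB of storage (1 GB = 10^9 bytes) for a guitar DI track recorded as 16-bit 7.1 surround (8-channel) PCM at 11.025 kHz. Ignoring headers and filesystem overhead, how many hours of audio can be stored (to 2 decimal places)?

Uncompressed byte rate = 11,025 × 2 × 8 = 176,400 bytes/s.
Capacity = 32 × 1,000,000,000 = 32,000,000,000 bytes.
32,000,000,000 / 176,400 ≈ 181405.9 s → 50.39 hours.

50.39 hours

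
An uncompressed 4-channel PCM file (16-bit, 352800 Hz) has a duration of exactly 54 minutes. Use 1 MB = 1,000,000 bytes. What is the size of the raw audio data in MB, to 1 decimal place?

Duration = exactly 54 minutes = 3,240 s.
Bytes = 352,800 samples/s × 3,240 s × 2 bytes/sample × 4 ch = 9,144,576,000 bytes.
9,144,576,000 / 1,000,000 = 9144.6 MB.

9144.6 MB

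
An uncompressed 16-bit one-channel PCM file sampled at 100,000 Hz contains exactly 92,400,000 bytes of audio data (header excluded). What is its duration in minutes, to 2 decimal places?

Byte rate = 100,000 × 2 × 1 = 200,000 bytes/s.
Duration = 92,400,000 / 200,000 = 462 s.
462 s / 60 = 7.70 minutes.

7.70 minutes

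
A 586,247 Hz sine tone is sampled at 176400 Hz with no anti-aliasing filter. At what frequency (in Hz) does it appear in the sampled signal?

Nyquist = 176,400/2 = 88,200 Hz; 586,247 Hz exceeds it.
Alias = |586,247 − 3×176,400| = |586,247 − 529,200| = 57,047 Hz.

57,047 Hz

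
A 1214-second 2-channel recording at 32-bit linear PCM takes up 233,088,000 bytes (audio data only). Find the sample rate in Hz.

24,000 Hz

Bytes = sample_rate × seconds × bytes_per_sample × channels.
sample_rate = 233,088,000 / (1,214 × 4 × 2) = 233,088,000 / 9,712 = 24,000 Hz.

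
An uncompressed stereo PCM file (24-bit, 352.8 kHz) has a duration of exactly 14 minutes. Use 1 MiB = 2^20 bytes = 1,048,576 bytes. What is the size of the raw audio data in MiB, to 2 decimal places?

Duration = exactly 14 minutes = 840 s.
Bytes = 352,800 samples/s × 840 s × 3 bytes/sample × 2 ch = 1,778,112,000 bytes.
1,778,112,000 / 1,048,576 = 1695.74 MiB.

1695.74 MiB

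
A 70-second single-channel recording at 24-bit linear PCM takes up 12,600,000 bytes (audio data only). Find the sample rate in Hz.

Bytes = sample_rate × seconds × bytes_per_sample × channels.
sample_rate = 12,600,000 / (70 × 3 × 1) = 12,600,000 / 210 = 60,000 Hz.

60,000 Hz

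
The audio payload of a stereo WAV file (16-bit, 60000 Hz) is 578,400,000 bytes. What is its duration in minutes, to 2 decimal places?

Byte rate = 60,000 × 2 × 2 = 240,000 bytes/s.
Duration = 578,400,000 / 240,000 = 2,410 s.
2,410 s / 60 = 40.17 minutes.

40.17 minutes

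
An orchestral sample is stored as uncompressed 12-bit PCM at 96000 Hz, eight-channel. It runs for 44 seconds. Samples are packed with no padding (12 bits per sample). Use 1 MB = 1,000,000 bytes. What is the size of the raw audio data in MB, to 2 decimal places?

Bits = 96,000 × 44 × 12 × 8 = 405,504,000 bits = 50,688,000 bytes.
50,688,000 / 1,000,000 = 50.69 MB.

50.69 MB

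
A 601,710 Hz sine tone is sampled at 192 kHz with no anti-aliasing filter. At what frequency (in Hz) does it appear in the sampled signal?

25,710 Hz

Nyquist = 192,000/2 = 96,000 Hz; 601,710 Hz exceeds it.
Alias = |601,710 − 3×192,000| = |601,710 − 576,000| = 25,710 Hz.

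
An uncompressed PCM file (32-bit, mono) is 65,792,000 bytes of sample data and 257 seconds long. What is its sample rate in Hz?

64,000 Hz

Bytes = sample_rate × seconds × bytes_per_sample × channels.
sample_rate = 65,792,000 / (257 × 4 × 1) = 65,792,000 / 1,028 = 64,000 Hz.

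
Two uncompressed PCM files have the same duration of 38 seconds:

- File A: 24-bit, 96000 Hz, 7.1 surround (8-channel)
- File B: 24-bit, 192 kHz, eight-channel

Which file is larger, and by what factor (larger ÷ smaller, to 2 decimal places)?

File A: 96,000 × 3 × 8 = 2,304,000 bytes/s.
File B: 192,000 × 3 × 8 = 4,608,000 bytes/s.
File B is larger; ratio = 175,104,000 / 87,552,000 = 2.00.

File B, by a factor of 2.00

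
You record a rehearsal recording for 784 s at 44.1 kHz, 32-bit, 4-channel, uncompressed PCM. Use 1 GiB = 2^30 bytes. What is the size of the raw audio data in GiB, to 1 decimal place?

Bytes = 44,100 samples/s × 784 s × 4 bytes/sample × 4 ch = 553,190,400 bytes.
553,190,400 / 1,073,741,824 = 0.5 GiB.

0.5 GiB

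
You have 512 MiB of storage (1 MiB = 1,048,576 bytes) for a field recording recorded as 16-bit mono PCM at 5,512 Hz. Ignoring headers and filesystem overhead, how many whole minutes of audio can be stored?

Uncompressed byte rate = 5,512 × 2 × 1 = 11,024 bytes/s.
Capacity = 512 × 1,048,576 = 536,870,912 bytes.
536,870,912 / 11,024 ≈ 48700.19 s → 811 minutes.

811 minutes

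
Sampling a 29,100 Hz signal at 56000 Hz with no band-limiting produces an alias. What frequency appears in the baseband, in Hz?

Nyquist = 56,000/2 = 28,000 Hz; 29,100 Hz exceeds it.
Alias = |29,100 − 1×56,000| = |29,100 − 56,000| = 26,900 Hz.

26,900 Hz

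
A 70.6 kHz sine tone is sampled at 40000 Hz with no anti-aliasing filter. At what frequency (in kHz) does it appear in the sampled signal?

9.4 kHz

Nyquist = 40,000/2 = 20,000 Hz; 70,600 Hz exceeds it.
Alias = |70,600 − 2×40,000| = |70,600 − 80,000| = 9,400 Hz = 9.4 kHz.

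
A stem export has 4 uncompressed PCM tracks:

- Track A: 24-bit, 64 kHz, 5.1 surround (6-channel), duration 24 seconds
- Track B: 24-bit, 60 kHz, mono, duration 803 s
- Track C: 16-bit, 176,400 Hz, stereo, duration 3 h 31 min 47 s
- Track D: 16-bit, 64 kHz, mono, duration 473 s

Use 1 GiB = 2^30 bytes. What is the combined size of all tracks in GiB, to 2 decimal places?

Track A: 64,000 × 24 × 3 × 6 = 27,648,000 bytes.
Track B: 60,000 × 803 × 3 × 1 = 144,540,000 bytes.
Track C: 3 h 31 min 47 s = 12,707 s; 176,400 × 12,707 × 2 × 2 = 8,966,059,200 bytes.
Track D: 64,000 × 473 × 2 × 1 = 60,544,000 bytes.
Total = 9,198,791,200 bytes = 8.57 GiB.

8.57 GiB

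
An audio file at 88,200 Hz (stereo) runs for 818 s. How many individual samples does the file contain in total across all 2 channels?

144,295,200 samples

88,200 × 818 s × 2 ch = 144,295,200 samples.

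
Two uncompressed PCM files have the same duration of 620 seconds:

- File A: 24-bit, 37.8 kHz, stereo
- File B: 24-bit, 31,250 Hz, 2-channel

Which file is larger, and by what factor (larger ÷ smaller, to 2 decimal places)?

File A: 37,800 × 3 × 2 = 226,800 bytes/s.
File B: 31,250 × 3 × 2 = 187,500 bytes/s.
File A is larger; ratio = 140,616,000 / 116,250,000 = 1.21.

File A, by a factor of 1.21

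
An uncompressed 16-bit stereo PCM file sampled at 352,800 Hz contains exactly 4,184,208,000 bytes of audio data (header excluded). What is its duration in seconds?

Byte rate = 352,800 × 2 × 2 = 1,411,200 bytes/s.
Duration = 4,184,208,000 / 1,411,200 = 2,965 s.

2,965 seconds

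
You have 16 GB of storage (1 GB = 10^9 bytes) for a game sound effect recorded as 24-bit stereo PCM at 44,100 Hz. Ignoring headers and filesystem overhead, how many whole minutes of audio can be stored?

1,007 minutes

Uncompressed byte rate = 44,100 × 3 × 2 = 264,600 bytes/s.
Capacity = 16 × 1,000,000,000 = 16,000,000,000 bytes.
16,000,000,000 / 264,600 ≈ 60468.63 s → 1,007 minutes.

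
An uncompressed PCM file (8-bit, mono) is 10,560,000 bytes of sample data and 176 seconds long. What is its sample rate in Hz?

Bytes = sample_rate × seconds × bytes_per_sample × channels.
sample_rate = 10,560,000 / (176 × 1 × 1) = 10,560,000 / 176 = 60,000 Hz.

60,000 Hz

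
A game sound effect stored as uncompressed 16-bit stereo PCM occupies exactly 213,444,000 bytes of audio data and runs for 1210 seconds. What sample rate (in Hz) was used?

44,100 Hz

Bytes = sample_rate × seconds × bytes_per_sample × channels.
sample_rate = 213,444,000 / (1,210 × 2 × 2) = 213,444,000 / 4,840 = 44,100 Hz.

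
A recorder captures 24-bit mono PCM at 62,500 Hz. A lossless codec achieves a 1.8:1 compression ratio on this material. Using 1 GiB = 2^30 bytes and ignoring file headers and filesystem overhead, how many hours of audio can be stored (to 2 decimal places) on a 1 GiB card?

Uncompressed byte rate = 62,500 × 3 × 1 = 187,500 bytes/s.
After 1.8:1 compression, effective rate ≈ 104166.67 bytes/s.
Capacity = 1 × 1,073,741,824 = 1,073,741,824 bytes.
1,073,741,824 / effective rate ≈ 10307.92 s → 2.86 hours.

2.86 hours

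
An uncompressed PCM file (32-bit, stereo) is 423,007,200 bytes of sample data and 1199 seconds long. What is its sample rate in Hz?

44,100 Hz

Bytes = sample_rate × seconds × bytes_per_sample × channels.
sample_rate = 423,007,200 / (1,199 × 4 × 2) = 423,007,200 / 9,592 = 44,100 Hz.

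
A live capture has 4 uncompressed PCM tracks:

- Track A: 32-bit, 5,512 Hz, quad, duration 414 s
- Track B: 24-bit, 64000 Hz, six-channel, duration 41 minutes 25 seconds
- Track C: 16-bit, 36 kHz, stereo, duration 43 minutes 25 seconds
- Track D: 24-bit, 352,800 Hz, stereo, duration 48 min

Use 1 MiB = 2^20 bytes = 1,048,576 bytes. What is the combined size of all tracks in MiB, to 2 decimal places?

8936.63 MiB

Track A: 5,512 × 414 × 4 × 4 = 36,511,488 bytes.
Track B: 41 minutes 25 seconds = 2,485 s; 64,000 × 2,485 × 3 × 6 = 2,862,720,000 bytes.
Track C: 43 minutes 25 seconds = 2,605 s; 36,000 × 2,605 × 2 × 2 = 375,120,000 bytes.
Track D: 48 min = 2,880 s; 352,800 × 2,880 × 3 × 2 = 6,096,384,000 bytes.
Total = 9,370,735,488 bytes = 8936.63 MiB.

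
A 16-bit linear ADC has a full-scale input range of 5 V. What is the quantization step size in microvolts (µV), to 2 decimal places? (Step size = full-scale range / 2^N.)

76.29 µV

5 V / 2^16 = 5 / 65,536 V = 76.29 µV.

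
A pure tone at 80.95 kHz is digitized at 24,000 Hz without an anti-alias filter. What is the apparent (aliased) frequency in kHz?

8.95 kHz

Nyquist = 24,000/2 = 12,000 Hz; 80,950 Hz exceeds it.
Alias = |80,950 − 3×24,000| = |80,950 − 72,000| = 8,950 Hz = 8.95 kHz.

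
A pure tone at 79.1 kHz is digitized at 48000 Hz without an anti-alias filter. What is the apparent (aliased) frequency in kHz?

16.9 kHz

Nyquist = 48,000/2 = 24,000 Hz; 79,100 Hz exceeds it.
Alias = |79,100 − 2×48,000| = |79,100 − 96,000| = 16,900 Hz = 16.9 kHz.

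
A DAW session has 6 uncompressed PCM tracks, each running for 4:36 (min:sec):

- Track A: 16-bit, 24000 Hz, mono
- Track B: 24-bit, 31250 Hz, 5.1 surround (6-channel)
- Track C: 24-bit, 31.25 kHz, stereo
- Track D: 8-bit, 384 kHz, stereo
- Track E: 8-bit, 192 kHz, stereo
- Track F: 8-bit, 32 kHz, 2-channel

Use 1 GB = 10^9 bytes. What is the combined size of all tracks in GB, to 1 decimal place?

0.6 GB

4:36 (min:sec) = 276 s.
Track A: 24,000 × 276 × 2 × 1 = 13,248,000 bytes.
Track B: 31,250 × 276 × 3 × 6 = 155,250,000 bytes.
Track C: 31,250 × 276 × 3 × 2 = 51,750,000 bytes.
Track D: 384,000 × 276 × 1 × 2 = 211,968,000 bytes.
Track E: 192,000 × 276 × 1 × 2 = 105,984,000 bytes.
Track F: 32,000 × 276 × 1 × 2 = 17,664,000 bytes.
Total = 555,864,000 bytes = 0.6 GB.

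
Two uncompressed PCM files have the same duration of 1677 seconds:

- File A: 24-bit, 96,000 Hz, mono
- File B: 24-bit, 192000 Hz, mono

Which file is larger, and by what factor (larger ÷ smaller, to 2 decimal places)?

File A: 96,000 × 3 × 1 = 288,000 bytes/s.
File B: 192,000 × 3 × 1 = 576,000 bytes/s.
File B is larger; ratio = 965,952,000 / 482,976,000 = 2.00.

File B, by a factor of 2.00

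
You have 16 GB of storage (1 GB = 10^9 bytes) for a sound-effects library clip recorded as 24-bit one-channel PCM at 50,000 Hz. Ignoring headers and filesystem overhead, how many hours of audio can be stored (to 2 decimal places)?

29.63 hours

Uncompressed byte rate = 50,000 × 3 × 1 = 150,000 bytes/s.
Capacity = 16 × 1,000,000,000 = 16,000,000,000 bytes.
16,000,000,000 / 150,000 ≈ 106666.67 s → 29.63 hours.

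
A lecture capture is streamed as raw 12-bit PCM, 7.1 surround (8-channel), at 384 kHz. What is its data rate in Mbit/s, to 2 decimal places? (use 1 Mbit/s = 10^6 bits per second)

Bit rate = 384,000 × 12 × 8 = 36,864,000 bits/s.
= 36.86 Mbit/s.

36.86 Mbit/s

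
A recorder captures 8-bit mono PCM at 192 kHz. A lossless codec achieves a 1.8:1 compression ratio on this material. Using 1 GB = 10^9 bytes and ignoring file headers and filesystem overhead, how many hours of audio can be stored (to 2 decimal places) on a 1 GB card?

Uncompressed byte rate = 192,000 × 1 × 1 = 192,000 bytes/s.
After 1.8:1 compression, effective rate ≈ 106666.67 bytes/s.
Capacity = 1 × 1,000,000,000 = 1,000,000,000 bytes.
1,000,000,000 / effective rate ≈ 9375 s → 2.60 hours.

2.60 hours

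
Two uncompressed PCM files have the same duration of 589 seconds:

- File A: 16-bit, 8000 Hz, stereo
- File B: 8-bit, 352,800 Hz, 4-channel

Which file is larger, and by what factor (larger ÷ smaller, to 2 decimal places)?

File B, by a factor of 44.10

File A: 8,000 × 2 × 2 = 32,000 bytes/s.
File B: 352,800 × 1 × 4 = 1,411,200 bytes/s.
File B is larger; ratio = 831,196,800 / 18,848,000 = 44.10.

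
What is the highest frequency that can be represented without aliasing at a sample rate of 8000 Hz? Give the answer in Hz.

Nyquist frequency = sample rate / 2 = 8,000 / 2 = 4,000 Hz.

4,000 Hz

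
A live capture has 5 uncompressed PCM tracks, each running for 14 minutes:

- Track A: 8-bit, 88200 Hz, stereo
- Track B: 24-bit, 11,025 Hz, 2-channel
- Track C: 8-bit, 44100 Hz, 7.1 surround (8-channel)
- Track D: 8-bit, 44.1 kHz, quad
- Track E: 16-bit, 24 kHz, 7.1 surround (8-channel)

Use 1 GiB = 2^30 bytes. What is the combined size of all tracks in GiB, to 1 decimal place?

14 minutes = 840 s.
Track A: 88,200 × 840 × 1 × 2 = 148,176,000 bytes.
Track B: 11,025 × 840 × 3 × 2 = 55,566,000 bytes.
Track C: 44,100 × 840 × 1 × 8 = 296,352,000 bytes.
Track D: 44,100 × 840 × 1 × 4 = 148,176,000 bytes.
Track E: 24,000 × 840 × 2 × 8 = 322,560,000 bytes.
Total = 970,830,000 bytes = 0.9 GiB.

0.9 GiB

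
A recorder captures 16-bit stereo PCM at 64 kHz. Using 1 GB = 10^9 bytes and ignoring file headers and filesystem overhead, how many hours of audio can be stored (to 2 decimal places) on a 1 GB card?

1.09 hours

Uncompressed byte rate = 64,000 × 2 × 2 = 256,000 bytes/s.
Capacity = 1 × 1,000,000,000 = 1,000,000,000 bytes.
1,000,000,000 / 256,000 ≈ 3906.25 s → 1.09 hours.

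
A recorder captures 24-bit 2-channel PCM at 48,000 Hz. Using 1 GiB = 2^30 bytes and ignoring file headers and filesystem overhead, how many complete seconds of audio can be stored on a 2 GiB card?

Uncompressed byte rate = 48,000 × 3 × 2 = 288,000 bytes/s.
Capacity = 2 × 1,073,741,824 = 2,147,483,648 bytes.
2,147,483,648 / 288,000 ≈ 7456.54 s → 7,456 seconds.

7,456 seconds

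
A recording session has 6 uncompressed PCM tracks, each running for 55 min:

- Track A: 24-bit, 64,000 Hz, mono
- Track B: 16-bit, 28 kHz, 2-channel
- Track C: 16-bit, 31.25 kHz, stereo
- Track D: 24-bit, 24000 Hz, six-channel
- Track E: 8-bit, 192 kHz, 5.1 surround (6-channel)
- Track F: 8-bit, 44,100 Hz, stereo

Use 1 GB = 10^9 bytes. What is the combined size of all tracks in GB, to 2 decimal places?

6.93 GB

55 min = 3,300 s.
Track A: 64,000 × 3,300 × 3 × 1 = 633,600,000 bytes.
Track B: 28,000 × 3,300 × 2 × 2 = 369,600,000 bytes.
Track C: 31,250 × 3,300 × 2 × 2 = 412,500,000 bytes.
Track D: 24,000 × 3,300 × 3 × 6 = 1,425,600,000 bytes.
Track E: 192,000 × 3,300 × 1 × 6 = 3,801,600,000 bytes.
Track F: 44,100 × 3,300 × 1 × 2 = 291,060,000 bytes.
Total = 6,933,960,000 bytes = 6.93 GB.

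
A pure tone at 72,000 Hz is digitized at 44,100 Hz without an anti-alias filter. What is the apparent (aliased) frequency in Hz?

Nyquist = 44,100/2 = 22,050 Hz; 72,000 Hz exceeds it.
Alias = |72,000 − 2×44,100| = |72,000 − 88,200| = 16,200 Hz.

16,200 Hz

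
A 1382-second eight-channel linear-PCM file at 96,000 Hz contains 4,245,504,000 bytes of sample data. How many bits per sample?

Bytes per sample = 4,245,504,000 / (96,000 × 1,382 × 8) = 4,245,504,000 / 1,061,376,000 = 4.
Bit depth = 4 × 8 = 32 bits.

32 bits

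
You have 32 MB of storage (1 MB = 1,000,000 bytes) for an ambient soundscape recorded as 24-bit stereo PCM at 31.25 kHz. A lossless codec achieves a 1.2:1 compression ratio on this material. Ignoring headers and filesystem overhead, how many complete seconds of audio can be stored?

Uncompressed byte rate = 31,250 × 3 × 2 = 187,500 bytes/s.
After 1.2:1 compression, effective rate ≈ 156250 bytes/s.
Capacity = 32 × 1,000,000 = 32,000,000 bytes.
32,000,000 / effective rate ≈ 204.8 s → 204 seconds.

204 seconds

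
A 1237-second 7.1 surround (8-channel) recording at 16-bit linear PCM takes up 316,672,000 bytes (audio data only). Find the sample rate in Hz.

16,000 Hz

Bytes = sample_rate × seconds × bytes_per_sample × channels.
sample_rate = 316,672,000 / (1,237 × 2 × 8) = 316,672,000 / 19,792 = 16,000 Hz.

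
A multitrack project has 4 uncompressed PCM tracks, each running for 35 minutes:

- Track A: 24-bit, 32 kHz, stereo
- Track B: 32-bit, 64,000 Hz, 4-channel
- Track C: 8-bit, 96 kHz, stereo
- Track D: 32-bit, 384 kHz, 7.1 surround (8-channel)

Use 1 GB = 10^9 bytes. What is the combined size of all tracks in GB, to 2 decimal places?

35 minutes = 2,100 s.
Track A: 32,000 × 2,100 × 3 × 2 = 403,200,000 bytes.
Track B: 64,000 × 2,100 × 4 × 4 = 2,150,400,000 bytes.
Track C: 96,000 × 2,100 × 1 × 2 = 403,200,000 bytes.
Track D: 384,000 × 2,100 × 4 × 8 = 25,804,800,000 bytes.
Total = 28,761,600,000 bytes = 28.76 GB.

28.76 GB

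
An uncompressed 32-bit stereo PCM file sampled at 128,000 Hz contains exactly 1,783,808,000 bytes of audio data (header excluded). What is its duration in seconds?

Byte rate = 128,000 × 4 × 2 = 1,024,000 bytes/s.
Duration = 1,783,808,000 / 1,024,000 = 1,742 s.

1,742 seconds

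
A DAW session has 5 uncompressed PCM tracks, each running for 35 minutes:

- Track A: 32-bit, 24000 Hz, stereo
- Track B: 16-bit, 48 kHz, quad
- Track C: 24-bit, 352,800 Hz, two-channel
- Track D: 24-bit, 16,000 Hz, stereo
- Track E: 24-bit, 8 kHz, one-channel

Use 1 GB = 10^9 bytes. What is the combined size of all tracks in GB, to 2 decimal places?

35 minutes = 2,100 s.
Track A: 24,000 × 2,100 × 4 × 2 = 403,200,000 bytes.
Track B: 48,000 × 2,100 × 2 × 4 = 806,400,000 bytes.
Track C: 352,800 × 2,100 × 3 × 2 = 4,445,280,000 bytes.
Track D: 16,000 × 2,100 × 3 × 2 = 201,600,000 bytes.
Track E: 8,000 × 2,100 × 3 × 1 = 50,400,000 bytes.
Total = 5,906,880,000 bytes = 5.91 GB.

5.91 GB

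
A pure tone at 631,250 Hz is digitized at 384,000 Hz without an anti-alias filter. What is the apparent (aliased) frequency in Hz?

136,750 Hz

Nyquist = 384,000/2 = 192,000 Hz; 631,250 Hz exceeds it.
Alias = |631,250 − 2×384,000| = |631,250 − 768,000| = 136,750 Hz.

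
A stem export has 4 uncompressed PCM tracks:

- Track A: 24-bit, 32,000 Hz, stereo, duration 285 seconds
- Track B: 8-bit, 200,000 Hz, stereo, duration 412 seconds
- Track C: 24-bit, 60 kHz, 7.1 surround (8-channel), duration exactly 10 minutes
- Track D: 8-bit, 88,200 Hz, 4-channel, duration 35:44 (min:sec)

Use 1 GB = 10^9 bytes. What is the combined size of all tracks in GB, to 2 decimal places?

1.84 GB

Track A: 32,000 × 285 × 3 × 2 = 54,720,000 bytes.
Track B: 200,000 × 412 × 1 × 2 = 164,800,000 bytes.
Track C: exactly 10 minutes = 600 s; 60,000 × 600 × 3 × 8 = 864,000,000 bytes.
Track D: 35:44 (min:sec) = 2,144 s; 88,200 × 2,144 × 1 × 4 = 756,403,200 bytes.
Total = 1,839,923,200 bytes = 1.84 GB.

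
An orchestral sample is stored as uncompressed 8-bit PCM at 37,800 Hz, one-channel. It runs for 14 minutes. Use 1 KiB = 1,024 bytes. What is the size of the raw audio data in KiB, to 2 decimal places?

Duration = 14 minutes = 840 s.
Bytes = 37,800 samples/s × 840 s × 1 bytes/sample × 1 ch = 31,752,000 bytes.
31,752,000 / 1,024 = 31007.81 KiB.

31007.81 KiB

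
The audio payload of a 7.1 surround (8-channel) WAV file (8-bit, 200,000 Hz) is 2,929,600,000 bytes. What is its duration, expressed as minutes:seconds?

30:31

Byte rate = 200,000 × 1 × 8 = 1,600,000 bytes/s.
Duration = 2,929,600,000 / 1,600,000 = 1,831 s.
1,831 s = 30:31.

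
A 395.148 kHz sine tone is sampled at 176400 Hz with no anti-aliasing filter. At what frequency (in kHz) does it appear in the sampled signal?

Nyquist = 176,400/2 = 88,200 Hz; 395,148 Hz exceeds it.
Alias = |395,148 − 2×176,400| = |395,148 − 352,800| = 42,348 Hz = 42.348 kHz.

42.348 kHz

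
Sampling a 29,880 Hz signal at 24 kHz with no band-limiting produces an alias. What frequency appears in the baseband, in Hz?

Nyquist = 24,000/2 = 12,000 Hz; 29,880 Hz exceeds it.
Alias = |29,880 − 1×24,000| = |29,880 − 24,000| = 5,880 Hz.

5,880 Hz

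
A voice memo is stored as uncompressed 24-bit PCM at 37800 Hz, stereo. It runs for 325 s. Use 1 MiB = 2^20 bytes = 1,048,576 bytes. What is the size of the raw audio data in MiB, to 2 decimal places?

70.30 MiB

Bytes = 37,800 samples/s × 325 s × 3 bytes/sample × 2 ch = 73,710,000 bytes.
73,710,000 / 1,048,576 = 70.30 MiB.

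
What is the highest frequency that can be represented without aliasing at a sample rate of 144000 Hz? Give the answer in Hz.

Nyquist frequency = sample rate / 2 = 144,000 / 2 = 72,000 Hz.

72,000 Hz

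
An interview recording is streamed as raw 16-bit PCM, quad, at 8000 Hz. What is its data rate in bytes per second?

64,000 bytes/s

Bit rate = 8,000 × 16 × 4 = 512,000 bits/s.
512,000 / 8 = 64,000 bytes/s.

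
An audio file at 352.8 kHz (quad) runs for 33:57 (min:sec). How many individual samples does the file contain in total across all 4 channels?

33:57 (min:sec) = 2,037 s.
352,800 × 2,037 s × 4 ch = 2,874,614,400 samples.

2,874,614,400 samples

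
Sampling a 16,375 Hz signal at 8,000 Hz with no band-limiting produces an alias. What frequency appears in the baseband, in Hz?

375 Hz

Nyquist = 8,000/2 = 4,000 Hz; 16,375 Hz exceeds it.
Alias = |16,375 − 2×8,000| = |16,375 − 16,000| = 375 Hz.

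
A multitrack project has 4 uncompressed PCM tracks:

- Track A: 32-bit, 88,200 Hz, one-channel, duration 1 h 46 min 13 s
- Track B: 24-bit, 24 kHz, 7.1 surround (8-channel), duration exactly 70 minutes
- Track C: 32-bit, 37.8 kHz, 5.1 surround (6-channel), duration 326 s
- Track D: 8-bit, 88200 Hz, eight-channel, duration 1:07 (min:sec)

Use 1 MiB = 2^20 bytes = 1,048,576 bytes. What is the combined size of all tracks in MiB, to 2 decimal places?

4778.50 MiB

Track A: 1 h 46 min 13 s = 6,373 s; 88,200 × 6,373 × 4 × 1 = 2,248,394,400 bytes.
Track B: exactly 70 minutes = 4,200 s; 24,000 × 4,200 × 3 × 8 = 2,419,200,000 bytes.
Track C: 37,800 × 326 × 4 × 6 = 295,747,200 bytes.
Track D: 1:07 (min:sec) = 67 s; 88,200 × 67 × 1 × 8 = 47,275,200 bytes.
Total = 5,010,616,800 bytes = 4778.50 MiB.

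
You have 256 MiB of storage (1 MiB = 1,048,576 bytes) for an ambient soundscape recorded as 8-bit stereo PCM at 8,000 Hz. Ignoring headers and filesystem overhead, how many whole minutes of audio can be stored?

Uncompressed byte rate = 8,000 × 1 × 2 = 16,000 bytes/s.
Capacity = 256 × 1,048,576 = 268,435,456 bytes.
268,435,456 / 16,000 ≈ 16777.22 s → 279 minutes.

279 minutes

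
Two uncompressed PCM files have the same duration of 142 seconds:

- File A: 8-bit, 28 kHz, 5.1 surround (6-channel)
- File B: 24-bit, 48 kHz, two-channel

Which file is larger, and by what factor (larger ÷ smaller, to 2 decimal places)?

File B, by a factor of 1.71

File A: 28,000 × 1 × 6 = 168,000 bytes/s.
File B: 48,000 × 3 × 2 = 288,000 bytes/s.
File B is larger; ratio = 40,896,000 / 23,856,000 = 1.71.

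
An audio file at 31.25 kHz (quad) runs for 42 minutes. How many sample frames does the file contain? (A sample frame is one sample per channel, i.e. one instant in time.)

42 minutes = 2,520 s.
31,250 samples/s × 2,520 s = 78,750,000 frames.

78,750,000 sample frames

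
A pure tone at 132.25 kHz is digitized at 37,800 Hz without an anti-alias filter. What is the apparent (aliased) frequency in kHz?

Nyquist = 37,800/2 = 18,900 Hz; 132,250 Hz exceeds it.
Alias = |132,250 − 3×37,800| = |132,250 − 113,400| = 18,850 Hz = 18.85 kHz.

18.85 kHz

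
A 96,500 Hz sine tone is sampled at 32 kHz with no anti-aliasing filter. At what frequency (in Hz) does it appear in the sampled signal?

500 Hz

Nyquist = 32,000/2 = 16,000 Hz; 96,500 Hz exceeds it.
Alias = |96,500 − 3×32,000| = |96,500 − 96,000| = 500 Hz.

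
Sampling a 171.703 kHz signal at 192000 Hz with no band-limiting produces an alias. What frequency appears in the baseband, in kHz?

Nyquist = 192,000/2 = 96,000 Hz; 171,703 Hz exceeds it.
Alias = |171,703 − 1×192,000| = |171,703 − 192,000| = 20,297 Hz = 20.297 kHz.

20.297 kHz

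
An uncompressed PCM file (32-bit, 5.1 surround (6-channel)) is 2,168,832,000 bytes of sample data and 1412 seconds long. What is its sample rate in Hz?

64,000 Hz

Bytes = sample_rate × seconds × bytes_per_sample × channels.
sample_rate = 2,168,832,000 / (1,412 × 4 × 6) = 2,168,832,000 / 33,888 = 64,000 Hz.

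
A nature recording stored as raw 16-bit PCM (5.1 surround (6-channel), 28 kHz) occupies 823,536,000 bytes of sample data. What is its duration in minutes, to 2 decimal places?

Byte rate = 28,000 × 2 × 6 = 336,000 bytes/s.
Duration = 823,536,000 / 336,000 = 2,451 s.
2,451 s / 60 = 40.85 minutes.

40.85 minutes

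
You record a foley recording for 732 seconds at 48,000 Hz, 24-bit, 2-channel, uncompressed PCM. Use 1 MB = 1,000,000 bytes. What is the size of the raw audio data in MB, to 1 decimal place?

210.8 MB

Bytes = 48,000 samples/s × 732 s × 3 bytes/sample × 2 ch = 210,816,000 bytes.
210,816,000 / 1,000,000 = 210.8 MB.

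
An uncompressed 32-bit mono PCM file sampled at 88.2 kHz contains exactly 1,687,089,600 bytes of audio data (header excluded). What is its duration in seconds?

4,782 seconds

Byte rate = 88,200 × 4 × 1 = 352,800 bytes/s.
Duration = 1,687,089,600 / 352,800 = 4,782 s.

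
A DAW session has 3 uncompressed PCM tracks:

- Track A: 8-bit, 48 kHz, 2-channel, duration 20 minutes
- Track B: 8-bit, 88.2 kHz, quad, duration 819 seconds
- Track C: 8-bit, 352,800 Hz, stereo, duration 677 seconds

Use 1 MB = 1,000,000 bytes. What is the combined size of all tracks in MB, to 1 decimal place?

Track A: 20 minutes = 1,200 s; 48,000 × 1,200 × 1 × 2 = 115,200,000 bytes.
Track B: 88,200 × 819 × 1 × 4 = 288,943,200 bytes.
Track C: 352,800 × 677 × 1 × 2 = 477,691,200 bytes.
Total = 881,834,400 bytes = 881.8 MB.

881.8 MB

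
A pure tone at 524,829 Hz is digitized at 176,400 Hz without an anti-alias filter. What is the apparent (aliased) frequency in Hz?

4,371 Hz

Nyquist = 176,400/2 = 88,200 Hz; 524,829 Hz exceeds it.
Alias = |524,829 − 3×176,400| = |524,829 − 529,200| = 4,371 Hz.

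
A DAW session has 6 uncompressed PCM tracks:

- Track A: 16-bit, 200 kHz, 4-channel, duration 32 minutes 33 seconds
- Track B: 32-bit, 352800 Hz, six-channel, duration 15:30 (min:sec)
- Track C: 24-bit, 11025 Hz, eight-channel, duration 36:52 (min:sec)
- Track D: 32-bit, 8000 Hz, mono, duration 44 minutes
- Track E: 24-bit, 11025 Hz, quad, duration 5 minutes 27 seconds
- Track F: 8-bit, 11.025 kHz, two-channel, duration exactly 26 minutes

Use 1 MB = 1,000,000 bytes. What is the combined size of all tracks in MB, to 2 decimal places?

Track A: 32 minutes 33 seconds = 1,953 s; 200,000 × 1,953 × 2 × 4 = 3,124,800,000 bytes.
Track B: 15:30 (min:sec) = 930 s; 352,800 × 930 × 4 × 6 = 7,874,496,000 bytes.
Track C: 36:52 (min:sec) = 2,212 s; 11,025 × 2,212 × 3 × 8 = 585,295,200 bytes.
Track D: 44 minutes = 2,640 s; 8,000 × 2,640 × 4 × 1 = 84,480,000 bytes.
Track E: 5 minutes 27 seconds = 327 s; 11,025 × 327 × 3 × 4 = 43,262,100 bytes.
Track F: exactly 26 minutes = 1,560 s; 11,025 × 1,560 × 1 × 2 = 34,398,000 bytes.
Total = 11,746,731,300 bytes = 11746.73 MB.

11746.73 MB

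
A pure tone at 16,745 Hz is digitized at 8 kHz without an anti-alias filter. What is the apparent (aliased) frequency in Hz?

Nyquist = 8,000/2 = 4,000 Hz; 16,745 Hz exceeds it.
Alias = |16,745 − 2×8,000| = |16,745 − 16,000| = 745 Hz.

745 Hz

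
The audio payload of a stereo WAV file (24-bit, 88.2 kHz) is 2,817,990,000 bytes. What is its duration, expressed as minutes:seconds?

Byte rate = 88,200 × 3 × 2 = 529,200 bytes/s.
Duration = 2,817,990,000 / 529,200 = 5,325 s.
5,325 s = 88:45.

88:45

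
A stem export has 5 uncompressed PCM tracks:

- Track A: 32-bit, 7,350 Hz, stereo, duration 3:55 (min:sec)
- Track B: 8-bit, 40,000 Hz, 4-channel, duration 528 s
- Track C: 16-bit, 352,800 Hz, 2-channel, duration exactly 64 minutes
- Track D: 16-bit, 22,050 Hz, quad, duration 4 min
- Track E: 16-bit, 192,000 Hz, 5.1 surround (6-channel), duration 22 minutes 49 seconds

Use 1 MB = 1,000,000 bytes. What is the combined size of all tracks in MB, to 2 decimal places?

8713.82 MB

Track A: 3:55 (min:sec) = 235 s; 7,350 × 235 × 4 × 2 = 13,818,000 bytes.
Track B: 40,000 × 528 × 1 × 4 = 84,480,000 bytes.
Track C: exactly 64 minutes = 3,840 s; 352,800 × 3,840 × 2 × 2 = 5,419,008,000 bytes.
Track D: 4 min = 240 s; 22,050 × 240 × 2 × 4 = 42,336,000 bytes.
Track E: 22 minutes 49 seconds = 1,369 s; 192,000 × 1,369 × 2 × 6 = 3,154,176,000 bytes.
Total = 8,713,818,000 bytes = 8713.82 MB.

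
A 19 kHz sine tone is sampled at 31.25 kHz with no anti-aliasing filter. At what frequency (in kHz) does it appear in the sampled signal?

12.25 kHz

Nyquist = 31,250/2 = 15,625 Hz; 19,000 Hz exceeds it.
Alias = |19,000 − 1×31,250| = |19,000 − 31,250| = 12,250 Hz = 12.25 kHz.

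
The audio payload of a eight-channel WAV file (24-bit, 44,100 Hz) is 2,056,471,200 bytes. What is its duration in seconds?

Byte rate = 44,100 × 3 × 8 = 1,058,400 bytes/s.
Duration = 2,056,471,200 / 1,058,400 = 1,943 s.

1,943 seconds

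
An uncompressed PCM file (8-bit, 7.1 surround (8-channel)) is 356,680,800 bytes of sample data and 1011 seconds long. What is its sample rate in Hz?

44,100 Hz

Bytes = sample_rate × seconds × bytes_per_sample × channels.
sample_rate = 356,680,800 / (1,011 × 1 × 8) = 356,680,800 / 8,088 = 44,100 Hz.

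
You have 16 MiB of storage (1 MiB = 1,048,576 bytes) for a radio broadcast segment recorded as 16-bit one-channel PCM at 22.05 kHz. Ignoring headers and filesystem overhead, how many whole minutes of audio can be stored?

6 minutes

Uncompressed byte rate = 22,050 × 2 × 1 = 44,100 bytes/s.
Capacity = 16 × 1,048,576 = 16,777,216 bytes.
16,777,216 / 44,100 ≈ 380.44 s → 6 minutes.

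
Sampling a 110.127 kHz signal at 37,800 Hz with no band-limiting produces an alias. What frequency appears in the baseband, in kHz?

3.273 kHz

Nyquist = 37,800/2 = 18,900 Hz; 110,127 Hz exceeds it.
Alias = |110,127 − 3×37,800| = |110,127 − 113,400| = 3,273 Hz = 3.273 kHz.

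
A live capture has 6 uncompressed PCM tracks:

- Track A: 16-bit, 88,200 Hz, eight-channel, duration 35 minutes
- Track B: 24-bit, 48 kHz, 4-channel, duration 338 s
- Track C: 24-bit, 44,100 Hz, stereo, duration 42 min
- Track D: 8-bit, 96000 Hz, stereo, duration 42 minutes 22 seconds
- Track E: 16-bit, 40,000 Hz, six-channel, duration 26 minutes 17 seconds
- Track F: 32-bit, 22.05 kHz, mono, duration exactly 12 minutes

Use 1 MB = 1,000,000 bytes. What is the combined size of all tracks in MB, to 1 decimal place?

Track A: 35 minutes = 2,100 s; 88,200 × 2,100 × 2 × 8 = 2,963,520,000 bytes.
Track B: 48,000 × 338 × 3 × 4 = 194,688,000 bytes.
Track C: 42 min = 2,520 s; 44,100 × 2,520 × 3 × 2 = 666,792,000 bytes.
Track D: 42 minutes 22 seconds = 2,542 s; 96,000 × 2,542 × 1 × 2 = 488,064,000 bytes.
Track E: 26 minutes 17 seconds = 1,577 s; 40,000 × 1,577 × 2 × 6 = 756,960,000 bytes.
Track F: exactly 12 minutes = 720 s; 22,050 × 720 × 4 × 1 = 63,504,000 bytes.
Total = 5,133,528,000 bytes = 5133.5 MB.

5133.5 MB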